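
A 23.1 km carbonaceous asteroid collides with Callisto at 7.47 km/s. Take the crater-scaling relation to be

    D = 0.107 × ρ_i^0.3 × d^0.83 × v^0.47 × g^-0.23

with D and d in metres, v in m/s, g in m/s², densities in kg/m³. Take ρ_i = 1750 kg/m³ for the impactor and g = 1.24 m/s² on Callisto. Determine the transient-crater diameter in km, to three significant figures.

In SI units: d = 23100 m, v = 7470 m/s.
ρ_i^0.3 = 1750^0.3 = 9.395
d^0.83 = 23100^0.83 = 4186
v^0.47 = 7470^0.47 = 66.14
g^-0.23 = 1.24^-0.23 = 0.9517
D = 0.107 × 9.395 × 4186 × 66.14 × 0.9517 = 2.649 × 10^5 m
   = 264.9 km

D ≈ 265 km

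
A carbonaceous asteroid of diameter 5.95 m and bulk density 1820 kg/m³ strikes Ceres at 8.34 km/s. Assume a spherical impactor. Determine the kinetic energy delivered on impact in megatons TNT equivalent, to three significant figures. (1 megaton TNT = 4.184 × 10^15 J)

v = 8340 m/s.
Mass m = (π/6) ρ d³ = (π/6) × 1820 × (5.95)³ = 2.007 × 10^5 kg
E = ½ m v² = 0.5 × 2.007 × 10^5 × (8340)² = 6.980 × 10^12 J
   = 6.980 × 10^12 / 4.184×10^15 = 1.668 × 10^-3 Mt

E ≈ 1.67 × 10^-3 Mt TNT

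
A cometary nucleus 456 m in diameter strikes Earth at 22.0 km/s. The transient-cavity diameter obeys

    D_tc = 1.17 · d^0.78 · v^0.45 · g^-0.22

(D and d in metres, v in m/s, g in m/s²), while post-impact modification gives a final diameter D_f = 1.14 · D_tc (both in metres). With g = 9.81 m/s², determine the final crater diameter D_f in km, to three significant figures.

D_f ≈ 8.61 km

v = 22000 m/s.
d^0.78 = 456^0.78 = 118.6
v^0.45 = 22000^0.45 = 89.97
g^-0.22 = 9.81^-0.22 = 0.6051
D_tc = 1.17 × 118.6 × 89.97 × 0.6051 = 7554 m
D_f = 1.14 × 7554 = 8612 m
     = 8.612 km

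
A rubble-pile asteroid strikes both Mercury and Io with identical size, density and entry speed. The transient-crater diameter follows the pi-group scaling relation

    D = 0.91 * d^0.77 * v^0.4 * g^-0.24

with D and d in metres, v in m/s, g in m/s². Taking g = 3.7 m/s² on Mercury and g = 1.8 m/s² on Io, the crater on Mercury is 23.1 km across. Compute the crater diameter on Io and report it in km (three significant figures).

All impactor-dependent factors cancel in the ratio, leaving D_Io/D_Mercury = (g_Io/g_Mercury)^-0.24.
(1.8/3.7)^-0.24 = 0.4865^-0.24 = 1.189
D_Io = 1.189 × 23.1 km = 27.5 km

D ≈ 27.5 km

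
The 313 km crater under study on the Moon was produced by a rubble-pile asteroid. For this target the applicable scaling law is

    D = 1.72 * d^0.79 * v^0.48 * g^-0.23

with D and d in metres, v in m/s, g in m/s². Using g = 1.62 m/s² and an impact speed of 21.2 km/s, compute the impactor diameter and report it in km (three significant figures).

Rearranging for d: d = [D / (1.72 · 21200^0.48 · 1.62^-0.23)]^(1/0.79).
D = 313000 m.
21200^0.48 = 119.3
1.62^-0.23 = 0.8950
Denominator = 1.72 × 119.3 × 0.8950 = 183.7
D / 183.7 = 313000 / 183.7 = 1704
d = 1704^(1/0.79) = 1704^1.2658 = 12314 m

d ≈ 12.3 km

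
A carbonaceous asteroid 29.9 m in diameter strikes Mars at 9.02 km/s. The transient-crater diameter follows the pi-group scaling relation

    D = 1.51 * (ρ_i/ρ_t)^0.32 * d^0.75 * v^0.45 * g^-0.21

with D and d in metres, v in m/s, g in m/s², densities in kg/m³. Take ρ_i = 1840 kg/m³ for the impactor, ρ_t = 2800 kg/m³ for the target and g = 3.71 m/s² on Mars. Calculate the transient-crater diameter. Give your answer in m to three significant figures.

In SI units: v = 9020 m/s.
(ρ_i/ρ_t)^0.32 = (1840/2800)^0.32 = 0.8743
d^0.75 = 29.9^0.75 = 12.79
v^0.45 = 9020^0.45 = 60.23
g^-0.21 = 3.71^-0.21 = 0.7593
D = 1.51 × 0.8743 × 12.79 × 60.23 × 0.7593 = 772.2 m

D ≈ 772 m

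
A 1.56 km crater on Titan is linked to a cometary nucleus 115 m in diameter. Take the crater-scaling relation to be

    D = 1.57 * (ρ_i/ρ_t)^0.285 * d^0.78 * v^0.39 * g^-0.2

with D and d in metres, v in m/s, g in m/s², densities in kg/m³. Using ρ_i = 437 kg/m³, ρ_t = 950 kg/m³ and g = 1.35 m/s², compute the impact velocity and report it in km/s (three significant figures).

v ≈ 7.53 km/s

Rearranging for v: v = [D / (1.57 · (437/950)^0.285 · 115^0.78 · 1.35^-0.2)]^(1/0.39).
D = 1560 m.
(437/950)^0.285 = 0.8015
115^0.78 = 40.49
1.35^-0.2 = 0.9417
Denominator = 1.57 × 0.8015 × 40.49 × 0.9417 = 47.98
D / 47.98 = 1560 / 47.98 = 32.51
v = 32.51^(1/0.39) = 32.51^2.5641 = 7533 m/s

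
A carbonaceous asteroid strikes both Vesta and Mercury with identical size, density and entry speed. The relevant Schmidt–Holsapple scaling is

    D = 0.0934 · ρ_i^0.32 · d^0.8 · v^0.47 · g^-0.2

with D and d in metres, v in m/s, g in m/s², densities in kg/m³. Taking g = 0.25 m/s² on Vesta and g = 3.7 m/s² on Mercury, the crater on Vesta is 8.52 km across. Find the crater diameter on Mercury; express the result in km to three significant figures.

All impactor-dependent factors cancel in the ratio, leaving D_Mercury/D_Vesta = (g_Mercury/g_Vesta)^-0.2.
(3.7/0.25)^-0.2 = 14.80^-0.2 = 0.5834
D_Mercury = 0.5834 × 8.52 km = 4.97 km

D ≈ 4.97 km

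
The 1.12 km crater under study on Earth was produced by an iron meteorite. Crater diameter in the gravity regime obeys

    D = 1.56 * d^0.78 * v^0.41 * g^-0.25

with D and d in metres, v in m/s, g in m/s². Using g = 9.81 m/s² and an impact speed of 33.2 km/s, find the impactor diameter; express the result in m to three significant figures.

d ≈ 40.1 m

Rearranging for d: d = [D / (1.56 · 33200^0.41 · 9.81^-0.25)]^(1/0.78).
D = 1120 m.
33200^0.41 = 71.39
9.81^-0.25 = 0.5650
Denominator = 1.56 × 71.39 × 0.5650 = 62.92
D / 62.92 = 1120 / 62.92 = 17.80
d = 17.80^(1/0.78) = 17.80^1.2821 = 40.10 m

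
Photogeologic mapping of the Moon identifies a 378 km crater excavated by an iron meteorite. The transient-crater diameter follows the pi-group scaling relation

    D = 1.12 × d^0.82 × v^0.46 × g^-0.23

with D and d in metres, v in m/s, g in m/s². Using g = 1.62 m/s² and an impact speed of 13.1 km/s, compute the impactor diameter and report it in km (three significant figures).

d ≈ 31.0 km

Rearranging for d: d = [D / (1.12 · 13100^0.46 · 1.62^-0.23)]^(1/0.82).
D = 378000 m.
13100^0.46 = 78.33
1.62^-0.23 = 0.8950
Denominator = 1.12 × 78.33 × 0.8950 = 78.52
D / 78.52 = 378000 / 78.52 = 4814
d = 4814^(1/0.82) = 4814^1.2195 = 30961 m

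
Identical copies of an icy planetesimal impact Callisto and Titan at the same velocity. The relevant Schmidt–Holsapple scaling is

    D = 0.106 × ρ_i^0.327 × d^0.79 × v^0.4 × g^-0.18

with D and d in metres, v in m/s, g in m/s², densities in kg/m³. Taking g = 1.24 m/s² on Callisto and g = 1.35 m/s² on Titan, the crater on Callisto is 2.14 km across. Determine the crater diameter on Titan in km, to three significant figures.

D ≈ 2.11 km

All impactor-dependent factors cancel in the ratio, leaving D_Titan/D_Callisto = (g_Titan/g_Callisto)^-0.18.
(1.35/1.24)^-0.18 = 1.089^-0.18 = 0.9848
D_Titan = 0.9848 × 2.14 km = 2.11 km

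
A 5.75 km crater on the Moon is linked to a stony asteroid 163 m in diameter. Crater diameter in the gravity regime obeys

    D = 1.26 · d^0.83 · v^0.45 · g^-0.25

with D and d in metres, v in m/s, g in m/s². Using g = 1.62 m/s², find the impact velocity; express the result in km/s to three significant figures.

v ≈ 14.7 km/s

Rearranging for v: v = [D / (1.26 · 163^0.83 · 1.62^-0.25)]^(1/0.45).
D = 5750 m.
163^0.83 = 68.57
1.62^-0.25 = 0.8864
Denominator = 1.26 × 68.57 × 0.8864 = 76.58
D / 76.58 = 5750 / 76.58 = 75.08
v = 75.08^(1/0.45) = 75.08^2.2222 = 14716 m/s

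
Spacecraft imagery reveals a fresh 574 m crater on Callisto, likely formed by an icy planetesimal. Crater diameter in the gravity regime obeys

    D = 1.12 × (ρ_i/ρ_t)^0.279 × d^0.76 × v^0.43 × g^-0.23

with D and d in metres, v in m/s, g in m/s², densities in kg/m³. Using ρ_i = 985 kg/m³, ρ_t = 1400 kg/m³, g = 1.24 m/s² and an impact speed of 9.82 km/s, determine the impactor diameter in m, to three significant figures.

Rearranging for d: d = [D / (1.12 · (985/1400)^0.279 · 9820^0.43 · 1.24^-0.23)]^(1/0.76).
(985/1400)^0.279 = 0.9066
9820^0.43 = 52.07
1.24^-0.23 = 0.9517
Denominator = 1.12 × 0.9066 × 52.07 × 0.9517 = 50.32
D / 50.32 = 574 / 50.32 = 11.41
d = 11.41^(1/0.76) = 11.41^1.3158 = 24.61 m

d ≈ 24.6 m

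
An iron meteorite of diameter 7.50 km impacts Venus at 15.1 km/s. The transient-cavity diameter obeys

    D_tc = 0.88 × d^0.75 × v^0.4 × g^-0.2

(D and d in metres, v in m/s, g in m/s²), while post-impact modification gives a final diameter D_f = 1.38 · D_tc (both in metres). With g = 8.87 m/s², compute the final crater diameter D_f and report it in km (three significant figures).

D_f ≈ 29.7 km

In SI: d = 7500 m, v = 15100 m/s.
d^0.75 = 7500^0.75 = 805.9
v^0.4 = 15100^0.4 = 46.95
g^-0.2 = 8.87^-0.2 = 0.6463
D_tc = 0.88 × 805.9 × 46.95 × 0.6463 = 21520 m
D_f = 1.38 × 21520 = 29698 m
     = 29.70 km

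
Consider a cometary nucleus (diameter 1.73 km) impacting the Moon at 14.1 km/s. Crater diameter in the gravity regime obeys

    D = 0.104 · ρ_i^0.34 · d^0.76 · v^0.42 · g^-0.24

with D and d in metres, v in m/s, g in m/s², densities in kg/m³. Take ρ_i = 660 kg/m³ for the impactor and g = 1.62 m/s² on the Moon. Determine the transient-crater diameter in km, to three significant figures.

In SI units: d = 1730 m, v = 14100 m/s.
ρ_i^0.34 = 660^0.34 = 9.092
d^0.76 = 1730^0.76 = 289.0
v^0.42 = 14100^0.42 = 55.29
g^-0.24 = 1.62^-0.24 = 0.8907
D = 0.104 × 9.092 × 289.0 × 55.29 × 0.8907 = 13458 m
   = 13.46 km

D ≈ 13.5 km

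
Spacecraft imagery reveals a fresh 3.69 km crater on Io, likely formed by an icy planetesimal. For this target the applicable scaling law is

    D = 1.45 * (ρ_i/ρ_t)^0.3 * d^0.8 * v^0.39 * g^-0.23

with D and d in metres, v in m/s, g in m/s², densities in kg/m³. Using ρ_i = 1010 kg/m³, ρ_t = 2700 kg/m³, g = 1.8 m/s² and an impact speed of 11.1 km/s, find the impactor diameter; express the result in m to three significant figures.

Rearranging for d: d = [D / (1.45 · (1010/2700)^0.3 · 11100^0.39 · 1.8^-0.23)]^(1/0.8).
D = 3690 m.
(1010/2700)^0.3 = 0.7445
11100^0.39 = 37.82
1.8^-0.23 = 0.8735
Denominator = 1.45 × 0.7445 × 37.82 × 0.8735 = 35.66
D / 35.66 = 3690 / 35.66 = 103.5
d = 103.5^(1/0.8) = 103.5^1.25 = 330.1 m

d ≈ 330 m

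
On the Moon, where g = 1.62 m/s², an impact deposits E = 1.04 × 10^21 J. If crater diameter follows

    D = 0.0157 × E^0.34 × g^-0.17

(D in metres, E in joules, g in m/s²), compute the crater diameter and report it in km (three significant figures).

D ≈ 202 km

E^0.34 = (1.04 × 10^21)^0.34 = 1.399 × 10^7
g^-0.17 = 1.62^-0.17 = 0.9213
D = 0.0157 × 1.399 × 10^7 × 0.9213 = 2.024 × 10^5 m
   = 202.4 km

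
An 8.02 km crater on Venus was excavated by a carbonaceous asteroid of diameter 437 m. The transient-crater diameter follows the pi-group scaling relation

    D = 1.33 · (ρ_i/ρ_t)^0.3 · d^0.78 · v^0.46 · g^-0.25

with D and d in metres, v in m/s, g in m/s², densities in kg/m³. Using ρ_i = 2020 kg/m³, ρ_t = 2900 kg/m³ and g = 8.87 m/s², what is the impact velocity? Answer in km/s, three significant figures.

v ≈ 22.8 km/s

Rearranging for v: v = [D / (1.33 · (2020/2900)^0.3 · 437^0.78 · 8.87^-0.25)]^(1/0.46).
D = 8020 m.
(2020/2900)^0.3 = 0.8972
437^0.78 = 114.7
8.87^-0.25 = 0.5795
Denominator = 1.33 × 0.8972 × 114.7 × 0.5795 = 79.32
D / 79.32 = 8020 / 79.32 = 101.1
v = 101.1^(1/0.46) = 101.1^2.1739 = 22810 m/s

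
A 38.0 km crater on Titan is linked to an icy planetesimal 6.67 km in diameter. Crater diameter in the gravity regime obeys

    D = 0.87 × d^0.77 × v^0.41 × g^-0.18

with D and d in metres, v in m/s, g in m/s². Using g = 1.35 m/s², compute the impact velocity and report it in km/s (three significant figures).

v ≈ 15.6 km/s

Rearranging for v: v = [D / (0.87 · 6670^0.77 · 1.35^-0.18)]^(1/0.41).
D = 38000 m.
6670^0.77 = 880.2
1.35^-0.18 = 0.9474
Denominator = 0.87 × 880.2 × 0.9474 = 725.5
D / 725.5 = 38000 / 725.5 = 52.38
v = 52.38^(1/0.41) = 52.38^2.439 = 15597 m/s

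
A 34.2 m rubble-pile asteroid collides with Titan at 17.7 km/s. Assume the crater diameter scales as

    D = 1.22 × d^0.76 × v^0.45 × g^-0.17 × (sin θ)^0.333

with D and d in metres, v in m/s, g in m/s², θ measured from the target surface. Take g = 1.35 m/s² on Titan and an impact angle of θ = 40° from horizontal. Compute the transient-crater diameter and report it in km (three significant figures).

In SI units: v = 17700 m/s.
d^0.76 = 34.2^0.76 = 14.65
v^0.45 = 17700^0.45 = 81.58
g^-0.17 = 1.35^-0.17 = 0.9503
(sin 40°)^0.333 = 0.6428^0.333 = 0.8632
D = 1.22 × 14.65 × 81.58 × 0.9503 × 0.8632 = 1196 m
   = 1.196 km

D ≈ 1.20 km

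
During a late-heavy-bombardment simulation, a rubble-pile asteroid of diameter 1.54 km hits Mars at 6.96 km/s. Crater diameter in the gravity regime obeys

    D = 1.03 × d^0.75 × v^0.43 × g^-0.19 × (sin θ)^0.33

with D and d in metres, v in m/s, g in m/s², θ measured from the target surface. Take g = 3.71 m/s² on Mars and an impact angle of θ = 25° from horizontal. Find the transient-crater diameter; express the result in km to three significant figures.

In SI units: d = 1540 m, v = 6960 m/s.
d^0.75 = 1540^0.75 = 245.8
v^0.43 = 6960^0.43 = 44.91
g^-0.19 = 3.71^-0.19 = 0.7795
(sin 25°)^0.33 = 0.4226^0.33 = 0.7526
D = 1.03 × 245.8 × 44.91 × 0.7795 × 0.7526 = 6670 m
   = 6.670 km

D ≈ 6.67 km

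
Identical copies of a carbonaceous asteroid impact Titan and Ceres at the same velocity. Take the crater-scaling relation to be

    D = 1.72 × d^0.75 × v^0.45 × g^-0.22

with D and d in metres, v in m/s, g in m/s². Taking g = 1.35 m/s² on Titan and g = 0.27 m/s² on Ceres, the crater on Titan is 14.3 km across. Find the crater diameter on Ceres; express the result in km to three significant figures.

All impactor-dependent factors cancel in the ratio, leaving D_Ceres/D_Titan = (g_Ceres/g_Titan)^-0.22.
(0.27/1.35)^-0.22 = 0.2000^-0.22 = 1.425
D_Ceres = 1.425 × 14.3 km = 20.4 km

D ≈ 20.4 km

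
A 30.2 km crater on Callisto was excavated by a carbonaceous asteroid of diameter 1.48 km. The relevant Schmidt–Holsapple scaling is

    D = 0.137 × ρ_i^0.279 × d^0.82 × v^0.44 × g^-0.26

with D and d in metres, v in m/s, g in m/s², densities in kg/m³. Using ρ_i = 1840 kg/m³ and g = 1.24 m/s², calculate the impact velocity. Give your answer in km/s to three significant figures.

Rearranging for v: v = [D / (0.137 · 1840^0.279 · 1480^0.82 · 1.24^-0.26)]^(1/0.44).
D = 30200 m.
1840^0.279 = 8.145
1480^0.82 = 397.8
1.24^-0.26 = 0.9456
Denominator = 0.137 × 8.145 × 397.8 × 0.9456 = 419.7
D / 419.7 = 30200 / 419.7 = 71.96
v = 71.96^(1/0.44) = 71.96^2.2727 = 16619 m/s

v ≈ 16.6 km/s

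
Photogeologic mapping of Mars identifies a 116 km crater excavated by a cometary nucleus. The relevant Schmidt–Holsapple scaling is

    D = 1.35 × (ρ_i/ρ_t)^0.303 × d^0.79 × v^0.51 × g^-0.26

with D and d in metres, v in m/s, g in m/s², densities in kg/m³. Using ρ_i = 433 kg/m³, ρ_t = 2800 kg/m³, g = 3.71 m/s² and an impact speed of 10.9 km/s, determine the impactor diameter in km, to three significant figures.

d ≈ 13.7 km

Rearranging for d: d = [D / (1.35 · (433/2800)^0.303 · 10900^0.51 · 3.71^-0.26)]^(1/0.79).
D = 116000 m.
(433/2800)^0.303 = 0.5680
10900^0.51 = 114.6
3.71^-0.26 = 0.7112
Denominator = 1.35 × 0.5680 × 114.6 × 0.7112 = 62.50
D / 62.50 = 116000 / 62.50 = 1856
d = 1856^(1/0.79) = 1856^1.2658 = 13720 m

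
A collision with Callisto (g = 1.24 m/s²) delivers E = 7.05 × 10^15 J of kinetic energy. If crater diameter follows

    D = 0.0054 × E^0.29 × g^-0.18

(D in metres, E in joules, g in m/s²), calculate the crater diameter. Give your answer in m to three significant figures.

E^0.29 = (7.05 × 10^15)^0.29 = 3.944 × 10^4
g^-0.18 = 1.24^-0.18 = 0.9620
D = 0.0054 × 3.944 × 10^4 × 0.9620 = 204.9 m

D ≈ 205 m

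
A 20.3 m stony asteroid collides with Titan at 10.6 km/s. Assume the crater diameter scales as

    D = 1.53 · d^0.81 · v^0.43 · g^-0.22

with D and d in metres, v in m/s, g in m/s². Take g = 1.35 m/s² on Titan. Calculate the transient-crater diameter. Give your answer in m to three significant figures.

D ≈ 883 m

In SI units: v = 10600 m/s.
d^0.81 = 20.3^0.81 = 11.46
v^0.43 = 10600^0.43 = 53.81
g^-0.22 = 1.35^-0.22 = 0.9361
D = 1.53 × 11.46 × 53.81 × 0.9361 = 883.2 m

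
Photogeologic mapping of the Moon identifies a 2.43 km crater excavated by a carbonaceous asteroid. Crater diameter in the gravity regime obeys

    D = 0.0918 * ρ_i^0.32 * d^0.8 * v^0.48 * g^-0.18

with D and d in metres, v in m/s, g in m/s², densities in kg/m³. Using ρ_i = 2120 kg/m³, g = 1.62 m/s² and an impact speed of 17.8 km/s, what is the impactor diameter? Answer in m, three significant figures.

Rearranging for d: d = [D / (0.0918 · 2120^0.32 · 17800^0.48 · 1.62^-0.18)]^(1/0.8).
D = 2430 m.
2120^0.32 = 11.60
17800^0.48 = 109.7
1.62^-0.18 = 0.9168
Denominator = 0.0918 × 11.60 × 109.7 × 0.9168 = 107.1
D / 107.1 = 2430 / 107.1 = 22.69
d = 22.69^(1/0.8) = 22.69^1.25 = 49.52 m

d ≈ 49.5 m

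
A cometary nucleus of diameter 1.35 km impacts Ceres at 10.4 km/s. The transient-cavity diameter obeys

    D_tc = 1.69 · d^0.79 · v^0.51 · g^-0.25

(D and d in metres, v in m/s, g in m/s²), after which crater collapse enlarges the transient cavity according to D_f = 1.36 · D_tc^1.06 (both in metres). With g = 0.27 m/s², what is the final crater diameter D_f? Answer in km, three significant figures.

D_f ≈ 208 km

In SI: d = 1350 m, v = 10400 m/s.
d^0.79 = 1350^0.79 = 297.1
v^0.51 = 10400^0.51 = 111.9
g^-0.25 = 0.27^-0.25 = 1.387
D_tc = 1.69 × 297.1 × 111.9 × 1.387 = 77930 m
D_f = 1.36 × (77930)^1.06 = 2.083 × 10^5 m
     = 208.3 km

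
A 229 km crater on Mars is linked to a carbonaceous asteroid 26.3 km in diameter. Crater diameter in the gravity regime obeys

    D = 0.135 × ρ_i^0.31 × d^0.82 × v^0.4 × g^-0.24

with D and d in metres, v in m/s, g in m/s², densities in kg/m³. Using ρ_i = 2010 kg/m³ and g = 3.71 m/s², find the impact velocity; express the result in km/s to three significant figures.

v ≈ 19.7 km/s

Rearranging for v: v = [D / (0.135 · 2010^0.31 · 26300^0.82 · 3.71^-0.24)]^(1/0.4).
D = 229000 m.
2010^0.31 = 10.57
26300^0.82 = 4211
3.71^-0.24 = 0.7300
Denominator = 0.135 × 10.57 × 4211 × 0.7300 = 4386
D / 4386 = 229000 / 4386 = 52.21
v = 52.21^(1/0.4) = 52.21^2.5 = 19696 m/s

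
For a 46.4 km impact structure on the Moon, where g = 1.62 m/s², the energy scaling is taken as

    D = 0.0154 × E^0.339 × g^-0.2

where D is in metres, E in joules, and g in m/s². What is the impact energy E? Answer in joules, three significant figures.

E ≈ 1.72 × 10^19 J

Rearranging: E = [D / (0.0154 · g^-0.2)]^(1/0.339).
D = 46400 m.
g^-0.2 = 1.62^-0.2 = 0.9080
D / (0.0154 × 0.9080) = 46400 / (0.01398) = 3.319 × 10^6
E = (3.319 × 10^6)^2.9499 = 1.723 × 10^19 J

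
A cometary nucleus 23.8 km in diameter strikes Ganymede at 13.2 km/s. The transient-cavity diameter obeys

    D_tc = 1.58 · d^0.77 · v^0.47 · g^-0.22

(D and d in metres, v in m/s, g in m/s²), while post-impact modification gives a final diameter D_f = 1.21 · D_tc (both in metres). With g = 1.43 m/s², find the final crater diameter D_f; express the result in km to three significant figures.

D_f ≈ 358 km

In SI: d = 23800 m, v = 13200 m/s.
d^0.77 = 23800^0.77 = 2344
v^0.47 = 13200^0.47 = 86.43
g^-0.22 = 1.43^-0.22 = 0.9243
D_tc = 1.58 × 2344 × 86.43 × 0.9243 = 2.959 × 10^5 m
D_f = 1.21 × 2.959 × 10^5 = 3.580 × 10^5 m
     = 358.0 km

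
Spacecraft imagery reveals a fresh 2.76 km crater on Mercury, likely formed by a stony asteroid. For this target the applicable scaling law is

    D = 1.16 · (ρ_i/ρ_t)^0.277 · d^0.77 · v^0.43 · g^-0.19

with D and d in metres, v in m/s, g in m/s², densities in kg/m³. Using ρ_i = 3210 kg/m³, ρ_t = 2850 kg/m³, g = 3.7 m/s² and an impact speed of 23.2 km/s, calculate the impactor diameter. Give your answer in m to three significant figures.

d ≈ 117 m

Rearranging for d: d = [D / (1.16 · (3210/2850)^0.277 · 23200^0.43 · 3.7^-0.19)]^(1/0.77).
D = 2760 m.
(3210/2850)^0.277 = 1.033
23200^0.43 = 75.36
3.7^-0.19 = 0.7799
Denominator = 1.16 × 1.033 × 75.36 × 0.7799 = 70.43
D / 70.43 = 2760 / 70.43 = 39.19
d = 39.19^(1/0.77) = 39.19^1.2987 = 117.2 m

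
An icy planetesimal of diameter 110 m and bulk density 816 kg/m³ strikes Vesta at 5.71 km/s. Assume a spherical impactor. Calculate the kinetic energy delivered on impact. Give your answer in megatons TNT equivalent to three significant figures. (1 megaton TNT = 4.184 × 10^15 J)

v = 5710 m/s.
Mass m = (π/6) ρ d³ = (π/6) × 816 × (110)³ = 5.687 × 10^8 kg
E = ½ m v² = 0.5 × 5.687 × 10^8 × (5710)² = 9.271 × 10^15 J
   = 9.271 × 10^15 / 4.184×10^15 = 2.216 Mt

E ≈ 2.22 Mt TNT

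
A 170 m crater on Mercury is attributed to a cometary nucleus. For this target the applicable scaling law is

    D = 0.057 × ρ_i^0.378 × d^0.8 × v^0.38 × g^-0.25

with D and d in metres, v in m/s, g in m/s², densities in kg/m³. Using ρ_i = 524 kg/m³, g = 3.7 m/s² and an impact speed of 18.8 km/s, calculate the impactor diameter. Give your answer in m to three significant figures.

Rearranging for d: d = [D / (0.057 · 524^0.378 · 18800^0.38 · 3.7^-0.25)]^(1/0.8).
524^0.378 = 10.66
18800^0.38 = 42.09
3.7^-0.25 = 0.7210
Denominator = 0.057 × 10.66 × 42.09 × 0.7210 = 18.44
D / 18.44 = 170 / 18.44 = 9.219
d = 9.219^(1/0.8) = 9.219^1.25 = 16.06 m

d ≈ 16.1 m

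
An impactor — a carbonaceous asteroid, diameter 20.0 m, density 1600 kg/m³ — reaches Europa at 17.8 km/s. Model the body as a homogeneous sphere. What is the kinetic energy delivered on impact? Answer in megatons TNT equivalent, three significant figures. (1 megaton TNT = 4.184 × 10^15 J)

v = 17800 m/s.
Mass m = (π/6) ρ d³ = (π/6) × 1600 × (20)³ = 6.702 × 10^6 kg
E = ½ m v² = 0.5 × 6.702 × 10^6 × (17800)² = 1.062 × 10^15 J
   = 1.062 × 10^15 / 4.184×10^15 = 0.2538 Mt

E ≈ 0.254 Mt TNT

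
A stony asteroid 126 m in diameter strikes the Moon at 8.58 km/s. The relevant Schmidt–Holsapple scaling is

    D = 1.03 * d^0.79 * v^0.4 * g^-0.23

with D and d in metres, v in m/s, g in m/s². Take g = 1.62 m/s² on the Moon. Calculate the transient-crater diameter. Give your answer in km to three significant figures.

In SI units: v = 8580 m/s.
d^0.79 = 126^0.79 = 45.63
v^0.4 = 8580^0.4 = 37.45
g^-0.23 = 1.62^-0.23 = 0.8950
D = 1.03 × 45.63 × 37.45 × 0.8950 = 1575 m
   = 1.575 km

D ≈ 1.58 km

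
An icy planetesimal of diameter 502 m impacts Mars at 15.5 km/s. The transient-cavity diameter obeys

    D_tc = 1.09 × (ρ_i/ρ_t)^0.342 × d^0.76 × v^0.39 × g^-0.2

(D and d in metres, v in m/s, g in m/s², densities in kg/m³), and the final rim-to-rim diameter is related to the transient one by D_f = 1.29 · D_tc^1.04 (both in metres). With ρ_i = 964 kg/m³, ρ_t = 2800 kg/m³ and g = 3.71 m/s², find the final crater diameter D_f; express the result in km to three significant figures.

v = 15500 m/s.
(ρ_i/ρ_t)^0.342 = (964/2800)^0.342 = 0.6944
d^0.76 = 502^0.76 = 112.9
v^0.39 = 15500^0.39 = 43.08
g^-0.2 = 3.71^-0.2 = 0.7694
D_tc = 1.09 × 0.6944 × 112.9 × 43.08 × 0.7694 = 2832 m
D_f = 1.29 × (2832)^1.04 = 5021 m
     = 5.021 km

D_f ≈ 5.02 km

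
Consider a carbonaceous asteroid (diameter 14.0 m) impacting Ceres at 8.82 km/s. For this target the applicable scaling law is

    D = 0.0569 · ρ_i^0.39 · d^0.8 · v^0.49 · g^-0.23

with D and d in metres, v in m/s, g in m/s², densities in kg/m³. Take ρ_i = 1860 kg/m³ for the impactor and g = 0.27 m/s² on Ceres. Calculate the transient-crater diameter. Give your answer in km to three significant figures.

D ≈ 1.03 km

In SI units: v = 8820 m/s.
ρ_i^0.39 = 1860^0.39 = 18.84
d^0.8 = 14^0.8 = 8.259
v^0.49 = 8820^0.49 = 85.76
g^-0.23 = 0.27^-0.23 = 1.351
D = 0.0569 × 18.84 × 8.259 × 85.76 × 1.351 = 1026 m
   = 1.026 km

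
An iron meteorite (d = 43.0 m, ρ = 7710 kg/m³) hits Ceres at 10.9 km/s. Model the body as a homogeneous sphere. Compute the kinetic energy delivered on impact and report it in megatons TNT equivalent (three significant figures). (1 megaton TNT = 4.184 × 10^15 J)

E ≈ 4.56 Mt TNT

v = 10900 m/s.
Mass m = (π/6) ρ d³ = (π/6) × 7710 × (43)³ = 3.210 × 10^8 kg
E = ½ m v² = 0.5 × 3.210 × 10^8 × (10900)² = 1.907 × 10^16 J
   = 1.907 × 10^16 / 4.184×10^15 = 4.558 Mt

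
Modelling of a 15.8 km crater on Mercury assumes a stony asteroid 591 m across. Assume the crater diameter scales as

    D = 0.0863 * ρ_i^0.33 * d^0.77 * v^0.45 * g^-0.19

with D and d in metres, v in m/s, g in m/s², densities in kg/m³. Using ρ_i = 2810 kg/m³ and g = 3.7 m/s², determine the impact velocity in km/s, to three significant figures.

Rearranging for v: v = [D / (0.0863 · 2810^0.33 · 591^0.77 · 3.7^-0.19)]^(1/0.45).
D = 15800 m.
2810^0.33 = 13.74
591^0.77 = 136.2
3.7^-0.19 = 0.7799
Denominator = 0.0863 × 13.74 × 136.2 × 0.7799 = 126.0
D / 126.0 = 15800 / 126.0 = 125.4
v = 125.4^(1/0.45) = 125.4^2.2222 = 46008 m/s

v ≈ 46.0 km/s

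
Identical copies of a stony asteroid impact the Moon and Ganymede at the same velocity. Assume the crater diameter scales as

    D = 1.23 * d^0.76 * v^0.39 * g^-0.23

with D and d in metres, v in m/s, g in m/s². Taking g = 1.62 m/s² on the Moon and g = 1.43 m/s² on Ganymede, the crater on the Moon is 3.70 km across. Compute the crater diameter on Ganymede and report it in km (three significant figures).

D ≈ 3.81 km

All impactor-dependent factors cancel in the ratio, leaving D_Ganymede/D_Moon = (g_Ganymede/g_Moon)^-0.23.
(1.43/1.62)^-0.23 = 0.8827^-0.23 = 1.029
D_Ganymede = 1.029 × 3.70 km = 3.81 km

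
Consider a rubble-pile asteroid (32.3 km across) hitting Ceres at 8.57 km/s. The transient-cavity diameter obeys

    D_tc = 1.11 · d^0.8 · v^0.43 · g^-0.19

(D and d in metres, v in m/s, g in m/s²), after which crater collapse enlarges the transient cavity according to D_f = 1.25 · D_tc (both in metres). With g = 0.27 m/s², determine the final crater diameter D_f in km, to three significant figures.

In SI: d = 32300 m, v = 8570 m/s.
d^0.8 = 32300^0.8 = 4049
v^0.43 = 8570^0.43 = 49.11
g^-0.19 = 0.27^-0.19 = 1.282
D_tc = 1.11 × 4049 × 49.11 × 1.282 = 2.830 × 10^5 m
D_f = 1.25 × 2.830 × 10^5 = 3.538 × 10^5 m
     = 353.8 km

D_f ≈ 354 km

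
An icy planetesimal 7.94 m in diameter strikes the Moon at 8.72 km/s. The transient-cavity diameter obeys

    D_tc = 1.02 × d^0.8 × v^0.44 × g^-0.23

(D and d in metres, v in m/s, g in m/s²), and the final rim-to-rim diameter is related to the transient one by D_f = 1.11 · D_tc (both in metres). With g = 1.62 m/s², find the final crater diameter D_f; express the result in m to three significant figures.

v = 8720 m/s.
d^0.8 = 7.94^0.8 = 5.246
v^0.44 = 8720^0.44 = 54.18
g^-0.23 = 1.62^-0.23 = 0.8950
D_tc = 1.02 × 5.246 × 54.18 × 0.8950 = 259.5 m
D_f = 1.11 × 259.5 = 288.0 m

D_f ≈ 288 m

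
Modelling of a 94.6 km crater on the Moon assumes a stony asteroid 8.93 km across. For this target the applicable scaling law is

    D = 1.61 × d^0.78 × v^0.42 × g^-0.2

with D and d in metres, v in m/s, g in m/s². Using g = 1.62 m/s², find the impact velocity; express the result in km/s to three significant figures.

v ≈ 13.1 km/s

Rearranging for v: v = [D / (1.61 · 8930^0.78 · 1.62^-0.2)]^(1/0.42).
D = 94600 m.
8930^0.78 = 1207
1.62^-0.2 = 0.9080
Denominator = 1.61 × 1207 × 0.9080 = 1764
D / 1764 = 94600 / 1764 = 53.63
v = 53.63^(1/0.42) = 53.63^2.381 = 13114 m/s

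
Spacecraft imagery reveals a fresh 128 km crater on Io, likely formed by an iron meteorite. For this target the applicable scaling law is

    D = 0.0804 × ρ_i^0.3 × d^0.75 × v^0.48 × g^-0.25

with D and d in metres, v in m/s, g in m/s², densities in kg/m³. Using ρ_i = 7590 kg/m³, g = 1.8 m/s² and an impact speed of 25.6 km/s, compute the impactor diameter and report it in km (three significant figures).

Rearranging for d: d = [D / (0.0804 · 7590^0.3 · 25600^0.48 · 1.8^-0.25)]^(1/0.75).
D = 128000 m.
7590^0.3 = 14.59
25600^0.48 = 130.6
1.8^-0.25 = 0.8633
Denominator = 0.0804 × 14.59 × 130.6 × 0.8633 = 132.3
D / 132.3 = 128000 / 132.3 = 967.5
d = 967.5^(1/0.75) = 967.5^1.3333 = 9567 m

d ≈ 9.57 km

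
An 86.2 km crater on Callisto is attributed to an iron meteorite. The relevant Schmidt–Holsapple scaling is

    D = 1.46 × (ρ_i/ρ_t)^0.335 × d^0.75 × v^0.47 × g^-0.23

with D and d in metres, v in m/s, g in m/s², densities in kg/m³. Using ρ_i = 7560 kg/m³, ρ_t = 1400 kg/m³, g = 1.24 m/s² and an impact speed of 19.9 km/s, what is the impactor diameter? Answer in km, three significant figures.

Rearranging for d: d = [D / (1.46 · (7560/1400)^0.335 · 19900^0.47 · 1.24^-0.23)]^(1/0.75).
D = 86200 m.
(7560/1400)^0.335 = 1.759
19900^0.47 = 104.8
1.24^-0.23 = 0.9517
Denominator = 1.46 × 1.759 × 104.8 × 0.9517 = 256.1
D / 256.1 = 86200 / 256.1 = 336.6
d = 336.6^(1/0.75) = 336.6^1.3333 = 2341 m

d ≈ 2.34 km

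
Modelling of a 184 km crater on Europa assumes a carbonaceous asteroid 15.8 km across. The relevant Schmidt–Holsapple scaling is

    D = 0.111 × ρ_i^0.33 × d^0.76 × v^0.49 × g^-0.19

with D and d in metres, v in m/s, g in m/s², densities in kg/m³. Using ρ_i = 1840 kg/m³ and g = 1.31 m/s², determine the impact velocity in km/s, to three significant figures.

Rearranging for v: v = [D / (0.111 · 1840^0.33 · 15800^0.76 · 1.31^-0.19)]^(1/0.49).
D = 184000 m.
1840^0.33 = 11.95
15800^0.76 = 1552
1.31^-0.19 = 0.9500
Denominator = 0.111 × 11.95 × 1552 × 0.9500 = 1956
D / 1956 = 184000 / 1956 = 94.07
v = 94.07^(1/0.49) = 94.07^2.0408 = 10652 m/s

v ≈ 10.7 km/s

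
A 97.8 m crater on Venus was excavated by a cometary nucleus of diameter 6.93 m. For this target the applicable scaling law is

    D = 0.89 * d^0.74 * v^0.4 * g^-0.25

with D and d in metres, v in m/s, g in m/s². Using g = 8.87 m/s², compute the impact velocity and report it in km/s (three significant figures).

v ≈ 13.8 km/s

Rearranging for v: v = [D / (0.89 · 6.93^0.74 · 8.87^-0.25)]^(1/0.4).
6.93^0.74 = 4.189
8.87^-0.25 = 0.5795
Denominator = 0.89 × 4.189 × 0.5795 = 2.160
D / 2.160 = 97.8 / 2.160 = 45.28
v = 45.28^(1/0.4) = 45.28^2.5 = 13796 m/s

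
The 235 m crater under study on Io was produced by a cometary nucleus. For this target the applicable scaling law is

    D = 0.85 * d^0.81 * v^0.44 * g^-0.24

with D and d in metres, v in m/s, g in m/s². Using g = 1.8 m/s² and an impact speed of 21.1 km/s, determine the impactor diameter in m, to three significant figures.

Rearranging for d: d = [D / (0.85 · 21100^0.44 · 1.8^-0.24)]^(1/0.81).
21100^0.44 = 79.93
1.8^-0.24 = 0.8684
Denominator = 0.85 × 79.93 × 0.8684 = 59.00
D / 59.00 = 235 / 59.00 = 3.983
d = 3.983^(1/0.81) = 3.983^1.2346 = 5.508 m

d ≈ 5.51 m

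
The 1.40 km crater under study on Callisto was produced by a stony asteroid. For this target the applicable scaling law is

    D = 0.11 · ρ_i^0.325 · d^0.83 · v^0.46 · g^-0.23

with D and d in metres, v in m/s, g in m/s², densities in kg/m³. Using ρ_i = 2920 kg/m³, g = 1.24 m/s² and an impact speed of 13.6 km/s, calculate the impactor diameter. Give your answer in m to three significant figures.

Rearranging for d: d = [D / (0.11 · 2920^0.325 · 13600^0.46 · 1.24^-0.23)]^(1/0.83).
D = 1400 m.
2920^0.325 = 13.37
13600^0.46 = 79.69
1.24^-0.23 = 0.9517
Denominator = 0.11 × 13.37 × 79.69 × 0.9517 = 111.5
D / 111.5 = 1400 / 111.5 = 12.56
d = 12.56^(1/0.83) = 12.56^1.2048 = 21.09 m

d ≈ 21.1 m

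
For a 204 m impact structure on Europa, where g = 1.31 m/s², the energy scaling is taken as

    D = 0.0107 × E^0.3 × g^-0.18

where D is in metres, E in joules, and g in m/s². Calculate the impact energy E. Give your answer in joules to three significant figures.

Rearranging: E = [D / (0.0107 · g^-0.18)]^(1/0.3).
g^-0.18 = 1.31^-0.18 = 0.9526
D / (0.0107 × 0.9526) = 204 / (0.01019) = 2.002 × 10^4
E = (2.002 × 10^4)^3.3333 = 2.178 × 10^14 J

E ≈ 2.18 × 10^14 J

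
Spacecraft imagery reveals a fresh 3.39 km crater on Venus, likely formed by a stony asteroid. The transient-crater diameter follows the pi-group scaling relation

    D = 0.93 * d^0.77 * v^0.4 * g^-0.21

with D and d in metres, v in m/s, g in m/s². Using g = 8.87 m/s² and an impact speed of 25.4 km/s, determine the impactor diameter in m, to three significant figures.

d ≈ 394 m

Rearranging for d: d = [D / (0.93 · 25400^0.4 · 8.87^-0.21)]^(1/0.77).
D = 3390 m.
25400^0.4 = 57.80
8.87^-0.21 = 0.6323
Denominator = 0.93 × 57.80 × 0.6323 = 33.99
D / 33.99 = 3390 / 33.99 = 99.74
d = 99.74^(1/0.77) = 99.74^1.2987 = 394.4 m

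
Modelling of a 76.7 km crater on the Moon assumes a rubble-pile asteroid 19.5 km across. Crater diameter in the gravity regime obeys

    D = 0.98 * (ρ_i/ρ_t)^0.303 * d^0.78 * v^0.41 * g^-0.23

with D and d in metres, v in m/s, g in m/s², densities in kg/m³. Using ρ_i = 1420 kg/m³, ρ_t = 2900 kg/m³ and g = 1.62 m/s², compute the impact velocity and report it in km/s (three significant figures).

Rearranging for v: v = [D / (0.98 · (1420/2900)^0.303 · 19500^0.78 · 1.62^-0.23)]^(1/0.41).
D = 76700 m.
(1420/2900)^0.303 = 0.8054
19500^0.78 = 2219
1.62^-0.23 = 0.8950
Denominator = 0.98 × 0.8054 × 2219 × 0.8950 = 1568
D / 1568 = 76700 / 1568 = 48.92
v = 48.92^(1/0.41) = 48.92^2.439 = 13203 m/s

v ≈ 13.2 km/s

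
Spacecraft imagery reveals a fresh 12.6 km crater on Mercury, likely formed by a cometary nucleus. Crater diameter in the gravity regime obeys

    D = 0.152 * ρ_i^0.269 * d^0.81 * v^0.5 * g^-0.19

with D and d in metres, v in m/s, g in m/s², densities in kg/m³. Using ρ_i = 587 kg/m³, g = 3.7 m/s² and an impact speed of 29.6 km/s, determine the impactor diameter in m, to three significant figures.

Rearranging for d: d = [D / (0.152 · 587^0.269 · 29600^0.5 · 3.7^-0.19)]^(1/0.81).
D = 12600 m.
587^0.269 = 5.556
29600^0.5 = 172.0
3.7^-0.19 = 0.7799
Denominator = 0.152 × 5.556 × 172.0 × 0.7799 = 113.3
D / 113.3 = 12600 / 113.3 = 111.2
d = 111.2^(1/0.81) = 111.2^1.2346 = 335.8 m

d ≈ 336 m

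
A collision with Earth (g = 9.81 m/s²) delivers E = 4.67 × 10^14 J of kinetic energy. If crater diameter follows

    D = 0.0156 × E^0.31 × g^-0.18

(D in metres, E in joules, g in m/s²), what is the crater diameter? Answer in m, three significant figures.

D ≈ 365 m

E^0.31 = (4.67 × 10^14)^0.31 = 3.528 × 10^4
g^-0.18 = 9.81^-0.18 = 0.6630
D = 0.0156 × 3.528 × 10^4 × 0.6630 = 364.9 m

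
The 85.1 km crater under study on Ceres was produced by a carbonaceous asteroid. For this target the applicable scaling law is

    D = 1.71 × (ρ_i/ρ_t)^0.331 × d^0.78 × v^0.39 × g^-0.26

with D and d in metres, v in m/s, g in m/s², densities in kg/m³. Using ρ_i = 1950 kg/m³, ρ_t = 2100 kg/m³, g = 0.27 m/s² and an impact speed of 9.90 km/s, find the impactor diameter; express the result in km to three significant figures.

Rearranging for d: d = [D / (1.71 · (1950/2100)^0.331 · 9900^0.39 · 0.27^-0.26)]^(1/0.78).
D = 85100 m.
(1950/2100)^0.331 = 0.9758
9900^0.39 = 36.17
0.27^-0.26 = 1.406
Denominator = 1.71 × 0.9758 × 36.17 × 1.406 = 84.86
D / 84.86 = 85100 / 84.86 = 1003
d = 1003^(1/0.78) = 1003^1.2821 = 7046 m

d ≈ 7.05 km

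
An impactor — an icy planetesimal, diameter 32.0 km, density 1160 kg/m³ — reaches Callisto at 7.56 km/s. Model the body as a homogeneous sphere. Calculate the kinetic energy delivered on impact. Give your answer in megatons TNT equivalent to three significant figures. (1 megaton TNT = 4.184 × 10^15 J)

E ≈ 1.36 × 10^8 Mt TNT

d = 32000 m; v = 7560 m/s.
Mass m = (π/6) ρ d³ = (π/6) × 1160 × (32000)³ = 1.990 × 10^16 kg
E = ½ m v² = 0.5 × 1.990 × 10^16 × (7560)² = 5.687 × 10^23 J
   = 5.687 × 10^23 / 4.184×10^15 = 1.359 × 10^8 Mt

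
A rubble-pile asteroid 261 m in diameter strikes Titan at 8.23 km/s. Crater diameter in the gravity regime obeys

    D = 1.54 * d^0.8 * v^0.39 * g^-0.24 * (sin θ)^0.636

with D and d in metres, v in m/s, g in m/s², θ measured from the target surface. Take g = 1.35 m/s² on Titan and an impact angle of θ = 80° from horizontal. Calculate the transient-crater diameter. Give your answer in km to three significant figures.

D ≈ 4.10 km

In SI units: v = 8230 m/s.
d^0.8 = 261^0.8 = 85.77
v^0.39 = 8230^0.39 = 33.65
g^-0.24 = 1.35^-0.24 = 0.9305
(sin 80°)^0.636 = 0.9848^0.636 = 0.9903
D = 1.54 × 85.77 × 33.65 × 0.9305 × 0.9903 = 4096 m
   = 4.096 km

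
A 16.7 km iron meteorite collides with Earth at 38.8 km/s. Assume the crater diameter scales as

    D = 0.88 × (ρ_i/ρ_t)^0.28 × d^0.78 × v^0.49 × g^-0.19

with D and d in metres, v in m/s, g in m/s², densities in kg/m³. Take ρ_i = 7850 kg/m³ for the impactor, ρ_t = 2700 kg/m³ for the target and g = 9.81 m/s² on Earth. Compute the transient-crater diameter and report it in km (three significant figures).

In SI units: d = 16700 m, v = 38800 m/s.
(ρ_i/ρ_t)^0.28 = (7850/2700)^0.28 = 1.348
d^0.78 = 16700^0.78 = 1967
v^0.49 = 38800^0.49 = 177.2
g^-0.19 = 9.81^-0.19 = 0.6480
D = 0.88 × 1.348 × 1967 × 177.2 × 0.6480 = 2.679 × 10^5 m
   = 267.9 km

D ≈ 268 km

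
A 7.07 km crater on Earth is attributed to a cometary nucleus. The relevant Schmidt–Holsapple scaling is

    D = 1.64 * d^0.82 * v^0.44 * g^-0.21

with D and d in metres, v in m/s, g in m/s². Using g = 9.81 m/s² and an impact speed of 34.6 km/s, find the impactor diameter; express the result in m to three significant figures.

d ≈ 178 m

Rearranging for d: d = [D / (1.64 · 34600^0.44 · 9.81^-0.21)]^(1/0.82).
D = 7070 m.
34600^0.44 = 99.36
9.81^-0.21 = 0.6191
Denominator = 1.64 × 99.36 × 0.6191 = 100.9
D / 100.9 = 7070 / 100.9 = 70.07
d = 70.07^(1/0.82) = 70.07^1.2195 = 178.1 m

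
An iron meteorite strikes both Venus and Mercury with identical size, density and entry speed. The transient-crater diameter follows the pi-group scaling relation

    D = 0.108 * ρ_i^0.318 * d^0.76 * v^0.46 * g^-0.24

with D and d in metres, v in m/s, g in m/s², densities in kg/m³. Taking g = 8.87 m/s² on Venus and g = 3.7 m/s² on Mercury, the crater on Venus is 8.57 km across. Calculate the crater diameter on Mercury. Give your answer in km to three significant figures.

All impactor-dependent factors cancel in the ratio, leaving D_Mercury/D_Venus = (g_Mercury/g_Venus)^-0.24.
(3.7/8.87)^-0.24 = 0.4171^-0.24 = 1.234
D_Mercury = 1.234 × 8.57 km = 10.6 km

D ≈ 10.6 km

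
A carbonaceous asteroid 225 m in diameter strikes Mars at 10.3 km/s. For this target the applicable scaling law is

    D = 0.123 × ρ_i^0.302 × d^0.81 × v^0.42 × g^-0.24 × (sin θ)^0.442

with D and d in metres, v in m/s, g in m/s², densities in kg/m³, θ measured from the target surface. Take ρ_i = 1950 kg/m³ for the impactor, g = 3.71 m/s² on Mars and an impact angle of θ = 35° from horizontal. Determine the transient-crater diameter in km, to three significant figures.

In SI units: v = 10300 m/s.
ρ_i^0.302 = 1950^0.302 = 9.853
d^0.81 = 225^0.81 = 80.40
v^0.42 = 10300^0.42 = 48.46
g^-0.24 = 3.71^-0.24 = 0.7300
(sin 35°)^0.442 = 0.5736^0.442 = 0.7822
D = 0.123 × 9.853 × 80.40 × 48.46 × 0.7300 × 0.7822 = 2696 m
   = 2.696 km

D ≈ 2.70 km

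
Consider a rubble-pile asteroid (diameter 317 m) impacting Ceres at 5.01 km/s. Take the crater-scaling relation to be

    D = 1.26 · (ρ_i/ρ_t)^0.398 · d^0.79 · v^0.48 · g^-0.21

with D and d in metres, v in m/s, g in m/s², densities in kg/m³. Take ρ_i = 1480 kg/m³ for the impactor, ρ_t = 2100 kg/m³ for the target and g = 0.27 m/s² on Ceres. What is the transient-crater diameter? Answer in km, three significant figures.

In SI units: v = 5010 m/s.
(ρ_i/ρ_t)^0.398 = (1480/2100)^0.398 = 0.8700
d^0.79 = 317^0.79 = 94.59
v^0.48 = 5010^0.48 = 59.69
g^-0.21 = 0.27^-0.21 = 1.316
D = 1.26 × 0.8700 × 94.59 × 59.69 × 1.316 = 8145 m
   = 8.145 km

D ≈ 8.15 km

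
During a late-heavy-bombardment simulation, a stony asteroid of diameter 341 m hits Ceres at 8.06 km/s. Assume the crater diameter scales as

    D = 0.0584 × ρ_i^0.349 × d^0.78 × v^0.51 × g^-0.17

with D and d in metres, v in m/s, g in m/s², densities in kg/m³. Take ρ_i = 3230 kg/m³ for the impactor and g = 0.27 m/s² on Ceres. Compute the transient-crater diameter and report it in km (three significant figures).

In SI units: v = 8060 m/s.
ρ_i^0.349 = 3230^0.349 = 16.78
d^0.78 = 341^0.78 = 94.53
v^0.51 = 8060^0.51 = 98.23
g^-0.17 = 0.27^-0.17 = 1.249
D = 0.0584 × 16.78 × 94.53 × 98.23 × 1.249 = 11365 m
   = 11.37 km

D ≈ 11.4 km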